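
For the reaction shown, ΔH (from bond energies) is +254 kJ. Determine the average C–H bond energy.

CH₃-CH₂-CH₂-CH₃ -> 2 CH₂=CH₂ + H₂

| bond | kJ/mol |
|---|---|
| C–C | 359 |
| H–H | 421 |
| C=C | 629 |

Let D be the C–H bond energy.
Σ(broken) = 3×359 + 10×D = 1077 + 10D
Σ(formed) = 8×D + 2×629 + 1×421 = 1679 + 8D
ΔH = Σ(broken) − Σ(formed) = (1077 + 10D) − (1679 + 8D) = −602 + 2D
Setting this equal to +254 kJ gives 2D = 856, so D = 428 kJ/mol.

D(C–H) ≈ 428 kJ/mol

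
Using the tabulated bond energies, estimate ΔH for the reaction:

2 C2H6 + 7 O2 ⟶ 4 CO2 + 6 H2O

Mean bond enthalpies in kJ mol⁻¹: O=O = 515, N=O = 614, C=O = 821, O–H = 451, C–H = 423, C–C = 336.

Bonds broken (reactants):
  C–C: 2 × 336 = 672
  C–H: 12 × 423 = 5076
  O=O: 7 × 515 = 3605
  Σ(broken) = 9353 kJ
Bonds formed (products):
  C=O: 8 × 821 = 6568
  O–H: 12 × 451 = 5412
  Σ(formed) = 11980 kJ
ΔH = Σ(broken) − Σ(formed) = 9353 − 11980 = −2627 kJ

ΔH ≈ −2627 kJ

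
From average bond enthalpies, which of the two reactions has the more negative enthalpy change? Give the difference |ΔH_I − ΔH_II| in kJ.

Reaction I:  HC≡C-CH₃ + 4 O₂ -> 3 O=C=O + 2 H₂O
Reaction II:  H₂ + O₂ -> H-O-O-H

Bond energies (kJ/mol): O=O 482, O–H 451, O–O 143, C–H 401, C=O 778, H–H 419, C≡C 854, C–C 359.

Reaction I, by 1583 kJ

Reaction I:
  Bonds broken (reactants):
    C≡C: 1 × 854 = 854
    C–C: 1 × 359 = 359
    C–H: 4 × 401 = 1604
    O=O: 4 × 482 = 1928
    Σ(broken) = 4745 kJ
  Bonds formed (products):
    C=O: 6 × 778 = 4668
    O–H: 4 × 451 = 1804
    Σ(formed) = 6472 kJ
  ΔH_I = 4745 − 6472 = −1727 kJ
Reaction II:
  Bonds broken (reactants):
    H–H: 1 × 419 = 419
    O=O: 1 × 482 = 482
    Σ(broken) = 901 kJ
  Bonds formed (products):
    O–H: 2 × 451 = 902
    O–O: 1 × 143 = 143
    Σ(formed) = 1045 kJ
  ΔH_II = 901 − 1045 = −144 kJ
ΔH_I − ΔH_II = −1583 kJ, so reaction I has the more negative ΔH; |ΔH_I − ΔH_II| = 1583 kJ.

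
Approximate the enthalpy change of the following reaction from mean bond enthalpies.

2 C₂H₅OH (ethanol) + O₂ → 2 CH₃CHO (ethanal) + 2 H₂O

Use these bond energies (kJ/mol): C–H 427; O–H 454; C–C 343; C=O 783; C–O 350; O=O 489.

ΔH ≈ −431 kJ

Bonds broken (reactants):
  C–C: 2 × 343 = 686
  C–H: 10 × 427 = 4270
  C–O: 2 × 350 = 700
  O–H: 2 × 454 = 908
  O=O: 1 × 489 = 489
  Σ(broken) = 7053 kJ
Bonds formed (products):
  C–C: 2 × 343 = 686
  C–H: 8 × 427 = 3416
  C=O: 2 × 783 = 1566
  O–H: 4 × 454 = 1816
  Σ(formed) = 7484 kJ
ΔH = Σ(broken) − Σ(formed) = 7053 − 7484 = −431 kJ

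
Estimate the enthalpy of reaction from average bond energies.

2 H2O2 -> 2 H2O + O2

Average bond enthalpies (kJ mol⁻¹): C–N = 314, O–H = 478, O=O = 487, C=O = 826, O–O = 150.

ΔH ≈ −187 kJ

Bonds broken (reactants):
  O–H: 4 × 478 = 1912
  O–O: 2 × 150 = 300
  Σ(broken) = 2212 kJ
Bonds formed (products):
  O–H: 4 × 478 = 1912
  O=O: 1 × 487 = 487
  Σ(formed) = 2399 kJ
ΔH = Σ(broken) − Σ(formed) = 2212 − 2399 = −187 kJ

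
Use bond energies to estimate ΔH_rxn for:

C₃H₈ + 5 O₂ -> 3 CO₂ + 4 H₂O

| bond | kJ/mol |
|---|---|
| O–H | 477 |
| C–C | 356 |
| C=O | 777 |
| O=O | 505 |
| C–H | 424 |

Bonds broken (reactants):
  C–C: 2 × 356 = 712
  C–H: 8 × 424 = 3392
  O=O: 5 × 505 = 2525
  Σ(broken) = 6629 kJ
Bonds formed (products):
  C=O: 6 × 777 = 4662
  O–H: 8 × 477 = 3816
  Σ(formed) = 8478 kJ
ΔH = Σ(broken) − Σ(formed) = 6629 − 8478 = −1849 kJ

ΔH ≈ −1849 kJ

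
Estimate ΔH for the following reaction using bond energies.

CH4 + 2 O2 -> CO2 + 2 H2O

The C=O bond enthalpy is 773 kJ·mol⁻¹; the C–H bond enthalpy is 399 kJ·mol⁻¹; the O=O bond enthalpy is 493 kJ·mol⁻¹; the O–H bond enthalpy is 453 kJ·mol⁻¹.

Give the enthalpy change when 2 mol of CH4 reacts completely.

Bonds broken (reactants):
  C–H: 4 × 399 = 1596
  O=O: 2 × 493 = 986
  Σ(broken) = 2582 kJ
Bonds formed (products):
  C=O: 2 × 773 = 1546
  O–H: 4 × 453 = 1812
  Σ(formed) = 3358 kJ
ΔH = Σ(broken) − Σ(formed) = 2582 − 3358 = −776 kJ
For 2× the reaction as written: 2 × (−776) = −1552 kJ

ΔH = −1552 kJ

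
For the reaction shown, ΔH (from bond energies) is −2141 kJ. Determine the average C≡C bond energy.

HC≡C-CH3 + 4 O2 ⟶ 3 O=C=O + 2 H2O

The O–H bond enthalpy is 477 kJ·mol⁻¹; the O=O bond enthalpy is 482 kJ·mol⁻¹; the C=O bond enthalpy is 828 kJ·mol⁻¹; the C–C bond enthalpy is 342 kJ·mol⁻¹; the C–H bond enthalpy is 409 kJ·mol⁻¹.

Let D be the C≡C bond energy.
Σ(broken) = 1×D + 1×342 + 4×409 + 4×482 = 3906 + D
Σ(formed) = 6×828 + 4×477 = 6876
ΔH = Σ(broken) − Σ(formed) = (3906 + D) − (6876) = −2970 + D
Setting this equal to −2141 kJ gives D = 829 kJ/mol.

D(C≡C) ≈ 829 kJ/mol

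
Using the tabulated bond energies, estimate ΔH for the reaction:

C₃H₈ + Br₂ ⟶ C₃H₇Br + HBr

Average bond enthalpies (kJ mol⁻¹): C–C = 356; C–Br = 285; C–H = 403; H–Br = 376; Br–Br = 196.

Bonds broken (reactants):
  Br–Br: 1 × 196 = 196
  C–C: 2 × 356 = 712
  C–H: 8 × 403 = 3224
  Σ(broken) = 4132 kJ
Bonds formed (products):
  C–Br: 1 × 285 = 285
  C–C: 2 × 356 = 712
  C–H: 7 × 403 = 2821
  H–Br: 1 × 376 = 376
  Σ(formed) = 4194 kJ
ΔH = Σ(broken) − Σ(formed) = 4132 − 4194 = −62 kJ

ΔH ≈ −62 kJ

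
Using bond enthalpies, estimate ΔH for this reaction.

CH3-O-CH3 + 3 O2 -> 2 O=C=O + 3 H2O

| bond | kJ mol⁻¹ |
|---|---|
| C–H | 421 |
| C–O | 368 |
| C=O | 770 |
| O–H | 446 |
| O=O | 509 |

Bonds broken (reactants):
  C–H: 6 × 421 = 2526
  C–O: 2 × 368 = 736
  O=O: 3 × 509 = 1527
  Σ(broken) = 4789 kJ
Bonds formed (products):
  C=O: 4 × 770 = 3080
  O–H: 6 × 446 = 2676
  Σ(formed) = 5756 kJ
ΔH = Σ(broken) − Σ(formed) = 4789 − 5756 = −967 kJ

ΔH ≈ −967 kJ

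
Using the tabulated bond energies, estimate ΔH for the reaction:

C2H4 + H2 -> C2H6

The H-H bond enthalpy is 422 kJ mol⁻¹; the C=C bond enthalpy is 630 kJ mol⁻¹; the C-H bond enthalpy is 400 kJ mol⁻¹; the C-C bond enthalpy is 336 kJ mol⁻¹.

ΔH ≈ −84 kJ

Bonds broken (reactants):
  C-H: 4 × 400 = 1600
  C=C: 1 × 630 = 630
  H-H: 1 × 422 = 422
  Σ(broken) = 2652 kJ
Bonds formed (products):
  C-C: 1 × 336 = 336
  C-H: 6 × 400 = 2400
  Σ(formed) = 2736 kJ
ΔH = Σ(broken) − Σ(formed) = 2652 − 2736 = −84 kJ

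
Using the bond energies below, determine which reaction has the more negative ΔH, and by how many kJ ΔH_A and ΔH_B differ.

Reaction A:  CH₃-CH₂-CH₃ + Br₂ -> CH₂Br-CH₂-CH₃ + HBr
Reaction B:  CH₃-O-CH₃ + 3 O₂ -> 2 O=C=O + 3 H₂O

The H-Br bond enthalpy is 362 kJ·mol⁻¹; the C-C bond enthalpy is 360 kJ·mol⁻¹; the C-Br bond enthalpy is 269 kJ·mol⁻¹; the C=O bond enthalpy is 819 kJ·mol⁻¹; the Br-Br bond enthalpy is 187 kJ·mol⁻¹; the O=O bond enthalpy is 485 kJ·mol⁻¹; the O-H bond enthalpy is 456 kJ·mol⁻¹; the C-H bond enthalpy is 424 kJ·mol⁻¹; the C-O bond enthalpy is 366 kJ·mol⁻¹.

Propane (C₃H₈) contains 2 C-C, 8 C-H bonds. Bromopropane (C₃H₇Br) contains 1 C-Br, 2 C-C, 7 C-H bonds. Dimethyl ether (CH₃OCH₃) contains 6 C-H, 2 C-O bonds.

Reaction A:
  Bonds broken (reactants):
    Br-Br: 1 × 187 = 187
    C-C: 2 × 360 = 720
    C-H: 8 × 424 = 3392
    Σ(broken) = 4299 kJ
  Bonds formed (products):
    C-Br: 1 × 269 = 269
    C-C: 2 × 360 = 720
    C-H: 7 × 424 = 2968
    H-Br: 1 × 362 = 362
    Σ(formed) = 4319 kJ
  ΔH_A = 4299 − 4319 = −20 kJ
Reaction B:
  Bonds broken (reactants):
    C-H: 6 × 424 = 2544
    C-O: 2 × 366 = 732
    O=O: 3 × 485 = 1455
    Σ(broken) = 4731 kJ
  Bonds formed (products):
    C=O: 4 × 819 = 3276
    O-H: 6 × 456 = 2736
    Σ(formed) = 6012 kJ
  ΔH_B = 4731 − 6012 = −1281 kJ
ΔH_A − ΔH_B = +1261 kJ, so reaction B has the more negative ΔH; |ΔH_A − ΔH_B| = 1261 kJ.

Reaction B, by 1261 kJ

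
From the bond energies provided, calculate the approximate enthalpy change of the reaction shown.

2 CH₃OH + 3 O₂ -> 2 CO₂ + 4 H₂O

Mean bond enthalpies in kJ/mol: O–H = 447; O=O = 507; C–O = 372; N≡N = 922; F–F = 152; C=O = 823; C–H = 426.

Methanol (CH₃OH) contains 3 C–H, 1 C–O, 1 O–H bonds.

Bonds broken (reactants):
  C–H: 6 × 426 = 2556
  C–O: 2 × 372 = 744
  O–H: 2 × 447 = 894
  O=O: 3 × 507 = 1521
  Σ(broken) = 5715 kJ
Bonds formed (products):
  C=O: 4 × 823 = 3292
  O–H: 8 × 447 = 3576
  Σ(formed) = 6868 kJ
ΔH = Σ(broken) − Σ(formed) = 5715 − 6868 = −1153 kJ

ΔH ≈ −1153 kJ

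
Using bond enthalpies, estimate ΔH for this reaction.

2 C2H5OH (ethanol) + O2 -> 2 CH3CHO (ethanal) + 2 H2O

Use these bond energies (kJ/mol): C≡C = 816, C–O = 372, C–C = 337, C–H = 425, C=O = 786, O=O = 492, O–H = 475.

Bonds broken (reactants):
  C–C: 2 × 337 = 674
  C–H: 10 × 425 = 4250
  C–O: 2 × 372 = 744
  O–H: 2 × 475 = 950
  O=O: 1 × 492 = 492
  Σ(broken) = 7110 kJ
Bonds formed (products):
  C–C: 2 × 337 = 674
  C–H: 8 × 425 = 3400
  C=O: 2 × 786 = 1572
  O–H: 4 × 475 = 1900
  Σ(formed) = 7546 kJ
ΔH = Σ(broken) − Σ(formed) = 7110 − 7546 = −436 kJ

ΔH ≈ −436 kJ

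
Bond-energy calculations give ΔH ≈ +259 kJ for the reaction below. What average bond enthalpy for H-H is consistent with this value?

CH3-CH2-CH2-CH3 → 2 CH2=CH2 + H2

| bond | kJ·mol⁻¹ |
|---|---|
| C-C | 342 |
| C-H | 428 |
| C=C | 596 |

Let D be the H-H bond energy.
Σ(broken) = 3×342 + 10×428 = 5306
Σ(formed) = 8×428 + 2×596 + 1×D = 4616 + D
ΔH = Σ(broken) − Σ(formed) = (5306) − (4616 + D) = +690 − D
Setting this equal to +259 kJ gives D = 431 kJ/mol.

D(H-H) ≈ 431 kJ/mol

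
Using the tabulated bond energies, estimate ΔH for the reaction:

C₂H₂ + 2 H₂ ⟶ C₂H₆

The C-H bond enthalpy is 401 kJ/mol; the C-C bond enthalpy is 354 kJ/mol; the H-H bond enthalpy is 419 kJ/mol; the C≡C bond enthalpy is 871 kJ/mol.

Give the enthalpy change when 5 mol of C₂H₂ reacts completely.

Bonds broken (reactants):
  C≡C: 1 × 871 = 871
  C-H: 2 × 401 = 802
  H-H: 2 × 419 = 838
  Σ(broken) = 2511 kJ
Bonds formed (products):
  C-C: 1 × 354 = 354
  C-H: 6 × 401 = 2406
  Σ(formed) = 2760 kJ
ΔH = Σ(broken) − Σ(formed) = 2511 − 2760 = −249 kJ
For 5× the reaction as written: 5 × (−249) = −1245 kJ

ΔH = −1245 kJ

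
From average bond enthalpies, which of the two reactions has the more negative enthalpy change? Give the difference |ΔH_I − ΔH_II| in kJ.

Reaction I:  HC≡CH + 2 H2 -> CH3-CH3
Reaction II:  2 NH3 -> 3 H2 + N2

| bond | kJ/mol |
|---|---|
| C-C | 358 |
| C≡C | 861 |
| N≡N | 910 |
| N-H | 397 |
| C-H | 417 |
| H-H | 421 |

Reaction I:
  Bonds broken (reactants):
    C≡C: 1 × 861 = 861
    C-H: 2 × 417 = 834
    H-H: 2 × 421 = 842
    Σ(broken) = 2537 kJ
  Bonds formed (products):
    C-C: 1 × 358 = 358
    C-H: 6 × 417 = 2502
    Σ(formed) = 2860 kJ
  ΔH_I = 2537 − 2860 = −323 kJ
Reaction II:
  Bonds broken (reactants):
    N-H: 6 × 397 = 2382
    Σ(broken) = 2382 kJ
  Bonds formed (products):
    H-H: 3 × 421 = 1263
    N≡N: 1 × 910 = 910
    Σ(formed) = 2173 kJ
  ΔH_II = 2382 − 2173 = +209 kJ
ΔH_I − ΔH_II = −532 kJ, so reaction I has the more negative ΔH; |ΔH_I − ΔH_II| = 532 kJ.

Reaction I, by 532 kJ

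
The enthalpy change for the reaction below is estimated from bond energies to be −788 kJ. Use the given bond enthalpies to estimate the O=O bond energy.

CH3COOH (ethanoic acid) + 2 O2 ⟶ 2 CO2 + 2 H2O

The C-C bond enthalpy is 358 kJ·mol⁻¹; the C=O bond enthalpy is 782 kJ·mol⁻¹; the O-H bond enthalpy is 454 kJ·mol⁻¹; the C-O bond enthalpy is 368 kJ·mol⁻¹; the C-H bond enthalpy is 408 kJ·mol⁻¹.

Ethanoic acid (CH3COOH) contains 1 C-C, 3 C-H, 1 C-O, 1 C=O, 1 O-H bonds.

Let D be the O=O bond energy.
Σ(broken) = 1×358 + 3×408 + 1×368 + 1×782 + 1×454 + 2×D = 3186 + 2D
Σ(formed) = 4×782 + 4×454 = 4944
ΔH = Σ(broken) − Σ(formed) = (3186 + 2D) − (4944) = −1758 + 2D
Setting this equal to −788 kJ gives 2D = 970, so D = 485 kJ/mol.

D(O=O) ≈ 485 kJ/mol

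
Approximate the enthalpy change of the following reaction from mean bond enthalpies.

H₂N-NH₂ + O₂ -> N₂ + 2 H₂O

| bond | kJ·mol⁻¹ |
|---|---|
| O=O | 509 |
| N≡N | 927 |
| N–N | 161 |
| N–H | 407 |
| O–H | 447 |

Bonds broken (reactants):
  N–H: 4 × 407 = 1628
  N–N: 1 × 161 = 161
  O=O: 1 × 509 = 509
  Σ(broken) = 2298 kJ
Bonds formed (products):
  N≡N: 1 × 927 = 927
  O–H: 4 × 447 = 1788
  Σ(formed) = 2715 kJ
ΔH = Σ(broken) − Σ(formed) = 2298 − 2715 = −417 kJ

ΔH ≈ −417 kJ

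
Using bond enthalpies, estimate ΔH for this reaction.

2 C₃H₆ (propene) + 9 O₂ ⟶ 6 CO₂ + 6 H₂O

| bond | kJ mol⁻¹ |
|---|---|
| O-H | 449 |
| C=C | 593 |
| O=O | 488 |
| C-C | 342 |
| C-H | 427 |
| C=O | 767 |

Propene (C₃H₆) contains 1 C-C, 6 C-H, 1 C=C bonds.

Bonds broken (reactants):
  C-C: 2 × 342 = 684
  C-H: 12 × 427 = 5124
  C=C: 2 × 593 = 1186
  O=O: 9 × 488 = 4392
  Σ(broken) = 11386 kJ
Bonds formed (products):
  C=O: 12 × 767 = 9204
  O-H: 12 × 449 = 5388
  Σ(formed) = 14592 kJ
ΔH = Σ(broken) − Σ(formed) = 11386 − 14592 = −3206 kJ

ΔH ≈ −3206 kJ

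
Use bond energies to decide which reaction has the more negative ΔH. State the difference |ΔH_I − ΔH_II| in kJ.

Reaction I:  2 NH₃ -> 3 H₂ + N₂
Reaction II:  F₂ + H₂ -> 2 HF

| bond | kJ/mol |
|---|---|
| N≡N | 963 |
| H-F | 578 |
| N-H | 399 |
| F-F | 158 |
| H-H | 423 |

Reaction I:
  Bonds broken (reactants):
    N-H: 6 × 399 = 2394
    Σ(broken) = 2394 kJ
  Bonds formed (products):
    H-H: 3 × 423 = 1269
    N≡N: 1 × 963 = 963
    Σ(formed) = 2232 kJ
  ΔH_I = 2394 − 2232 = +162 kJ
Reaction II:
  Bonds broken (reactants):
    F-F: 1 × 158 = 158
    H-H: 1 × 423 = 423
    Σ(broken) = 581 kJ
  Bonds formed (products):
    H-F: 2 × 578 = 1156
    Σ(formed) = 1156 kJ
  ΔH_II = 581 − 1156 = −575 kJ
ΔH_I − ΔH_II = +737 kJ, so reaction II has the more negative ΔH; |ΔH_I − ΔH_II| = 737 kJ.

Reaction II, by 737 kJ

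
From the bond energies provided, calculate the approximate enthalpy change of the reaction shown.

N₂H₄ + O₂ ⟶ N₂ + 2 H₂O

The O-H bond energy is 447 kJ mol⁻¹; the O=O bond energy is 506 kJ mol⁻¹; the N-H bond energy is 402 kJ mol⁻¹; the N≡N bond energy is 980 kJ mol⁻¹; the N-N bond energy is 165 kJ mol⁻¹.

ΔH ≈ −489 kJ

Bonds broken (reactants):
  N-H: 4 × 402 = 1608
  N-N: 1 × 165 = 165
  O=O: 1 × 506 = 506
  Σ(broken) = 2279 kJ
Bonds formed (products):
  N≡N: 1 × 980 = 980
  O-H: 4 × 447 = 1788
  Σ(formed) = 2768 kJ
ΔH = Σ(broken) − Σ(formed) = 2279 − 2768 = −489 kJ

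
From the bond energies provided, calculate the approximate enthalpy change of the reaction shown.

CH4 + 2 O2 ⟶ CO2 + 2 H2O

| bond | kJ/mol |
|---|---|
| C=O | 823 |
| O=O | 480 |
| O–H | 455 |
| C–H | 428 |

Bonds broken (reactants):
  C–H: 4 × 428 = 1712
  O=O: 2 × 480 = 960
  Σ(broken) = 2672 kJ
Bonds formed (products):
  C=O: 2 × 823 = 1646
  O–H: 4 × 455 = 1820
  Σ(formed) = 3466 kJ
ΔH = Σ(broken) − Σ(formed) = 2672 − 3466 = −794 kJ

ΔH ≈ −794 kJ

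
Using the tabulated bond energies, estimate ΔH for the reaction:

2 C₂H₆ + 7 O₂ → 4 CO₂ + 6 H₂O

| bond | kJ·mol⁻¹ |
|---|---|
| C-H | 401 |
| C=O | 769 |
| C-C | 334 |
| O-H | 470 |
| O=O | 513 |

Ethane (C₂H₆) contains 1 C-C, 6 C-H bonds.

ΔH ≈ −2721 kJ

Bonds broken (reactants):
  C-C: 2 × 334 = 668
  C-H: 12 × 401 = 4812
  O=O: 7 × 513 = 3591
  Σ(broken) = 9071 kJ
Bonds formed (products):
  C=O: 8 × 769 = 6152
  O-H: 12 × 470 = 5640
  Σ(formed) = 11792 kJ
ΔH = Σ(broken) − Σ(formed) = 9071 − 11792 = −2721 kJ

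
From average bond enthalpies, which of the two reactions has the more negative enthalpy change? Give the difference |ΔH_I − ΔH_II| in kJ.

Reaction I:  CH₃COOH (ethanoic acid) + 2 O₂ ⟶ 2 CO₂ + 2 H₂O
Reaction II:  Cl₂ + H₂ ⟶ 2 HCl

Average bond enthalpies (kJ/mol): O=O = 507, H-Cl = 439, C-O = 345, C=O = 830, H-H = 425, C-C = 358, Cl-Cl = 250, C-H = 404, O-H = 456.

Reaction I, by 726 kJ

Reaction I:
  Bonds broken (reactants):
    C-C: 1 × 358 = 358
    C-H: 3 × 404 = 1212
    C-O: 1 × 345 = 345
    C=O: 1 × 830 = 830
    O-H: 1 × 456 = 456
    O=O: 2 × 507 = 1014
    Σ(broken) = 4215 kJ
  Bonds formed (products):
    C=O: 4 × 830 = 3320
    O-H: 4 × 456 = 1824
    Σ(formed) = 5144 kJ
  ΔH_I = 4215 − 5144 = −929 kJ
Reaction II:
  Bonds broken (reactants):
    Cl-Cl: 1 × 250 = 250
    H-H: 1 × 425 = 425
    Σ(broken) = 675 kJ
  Bonds formed (products):
    H-Cl: 2 × 439 = 878
    Σ(formed) = 878 kJ
  ΔH_II = 675 − 878 = −203 kJ
ΔH_I − ΔH_II = −726 kJ, so reaction I has the more negative ΔH; |ΔH_I − ΔH_II| = 726 kJ.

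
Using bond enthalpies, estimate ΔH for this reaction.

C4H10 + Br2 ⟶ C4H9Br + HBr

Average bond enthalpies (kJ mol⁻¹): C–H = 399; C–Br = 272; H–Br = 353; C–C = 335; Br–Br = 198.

ΔH ≈ −28 kJ

Bonds broken (reactants):
  Br–Br: 1 × 198 = 198
  C–C: 3 × 335 = 1005
  C–H: 10 × 399 = 3990
  Σ(broken) = 5193 kJ
Bonds formed (products):
  C–Br: 1 × 272 = 272
  C–C: 3 × 335 = 1005
  C–H: 9 × 399 = 3591
  H–Br: 1 × 353 = 353
  Σ(formed) = 5221 kJ
ΔH = Σ(broken) − Σ(formed) = 5193 − 5221 = −28 kJ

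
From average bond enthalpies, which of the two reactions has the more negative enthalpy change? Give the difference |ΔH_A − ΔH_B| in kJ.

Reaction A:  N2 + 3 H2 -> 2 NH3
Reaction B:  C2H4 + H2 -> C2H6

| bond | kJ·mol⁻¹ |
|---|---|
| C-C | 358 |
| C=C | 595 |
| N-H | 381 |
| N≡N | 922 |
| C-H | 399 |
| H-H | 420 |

Reaction B, by 37 kJ

Reaction A:
  Bonds broken (reactants):
    H-H: 3 × 420 = 1260
    N≡N: 1 × 922 = 922
    Σ(broken) = 2182 kJ
  Bonds formed (products):
    N-H: 6 × 381 = 2286
    Σ(formed) = 2286 kJ
  ΔH_A = 2182 − 2286 = −104 kJ
Reaction B:
  Bonds broken (reactants):
    C-H: 4 × 399 = 1596
    C=C: 1 × 595 = 595
    H-H: 1 × 420 = 420
    Σ(broken) = 2611 kJ
  Bonds formed (products):
    C-C: 1 × 358 = 358
    C-H: 6 × 399 = 2394
    Σ(formed) = 2752 kJ
  ΔH_B = 2611 − 2752 = −141 kJ
ΔH_A − ΔH_B = +37 kJ, so reaction B has the more negative ΔH; |ΔH_A − ΔH_B| = 37 kJ.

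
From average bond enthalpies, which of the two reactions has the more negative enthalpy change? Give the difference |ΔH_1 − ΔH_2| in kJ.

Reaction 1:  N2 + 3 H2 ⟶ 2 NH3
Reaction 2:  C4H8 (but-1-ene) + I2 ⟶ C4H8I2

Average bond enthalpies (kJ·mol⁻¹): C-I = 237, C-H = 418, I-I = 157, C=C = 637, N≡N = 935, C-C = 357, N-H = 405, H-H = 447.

Reaction 1, by 117 kJ

Reaction 1:
  Bonds broken (reactants):
    H-H: 3 × 447 = 1341
    N≡N: 1 × 935 = 935
    Σ(broken) = 2276 kJ
  Bonds formed (products):
    N-H: 6 × 405 = 2430
    Σ(formed) = 2430 kJ
  ΔH_1 = 2276 − 2430 = −154 kJ
Reaction 2:
  Bonds broken (reactants):
    C-C: 2 × 357 = 714
    C-H: 8 × 418 = 3344
    C=C: 1 × 637 = 637
    I-I: 1 × 157 = 157
    Σ(broken) = 4852 kJ
  Bonds formed (products):
    C-C: 3 × 357 = 1071
    C-H: 8 × 418 = 3344
    C-I: 2 × 237 = 474
    Σ(formed) = 4889 kJ
  ΔH_2 = 4852 − 4889 = −37 kJ
ΔH_1 − ΔH_2 = −117 kJ, so reaction 1 has the more negative ΔH; |ΔH_1 − ΔH_2| = 117 kJ.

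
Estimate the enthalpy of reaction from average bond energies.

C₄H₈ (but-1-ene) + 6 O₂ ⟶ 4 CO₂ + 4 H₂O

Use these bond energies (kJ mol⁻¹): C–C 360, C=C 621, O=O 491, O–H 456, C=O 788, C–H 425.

ΔH ≈ −2265 kJ

Bonds broken (reactants):
  C–C: 2 × 360 = 720
  C–H: 8 × 425 = 3400
  C=C: 1 × 621 = 621
  O=O: 6 × 491 = 2946
  Σ(broken) = 7687 kJ
Bonds formed (products):
  C=O: 8 × 788 = 6304
  O–H: 8 × 456 = 3648
  Σ(formed) = 9952 kJ
ΔH = Σ(broken) − Σ(formed) = 7687 − 9952 = −2265 kJ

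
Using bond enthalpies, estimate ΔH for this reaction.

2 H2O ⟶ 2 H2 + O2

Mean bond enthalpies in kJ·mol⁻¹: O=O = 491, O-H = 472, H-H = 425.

Bonds broken (reactants):
  O-H: 4 × 472 = 1888
  Σ(broken) = 1888 kJ
Bonds formed (products):
  H-H: 2 × 425 = 850
  O=O: 1 × 491 = 491
  Σ(formed) = 1341 kJ
ΔH = Σ(broken) − Σ(formed) = 1888 − 1341 = +547 kJ

ΔH ≈ +547 kJ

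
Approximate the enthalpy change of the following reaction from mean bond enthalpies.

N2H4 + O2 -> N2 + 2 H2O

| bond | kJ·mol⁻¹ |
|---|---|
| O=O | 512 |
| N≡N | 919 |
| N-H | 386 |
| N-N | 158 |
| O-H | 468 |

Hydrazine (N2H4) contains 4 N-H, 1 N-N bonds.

Bonds broken (reactants):
  N-H: 4 × 386 = 1544
  N-N: 1 × 158 = 158
  O=O: 1 × 512 = 512
  Σ(broken) = 2214 kJ
Bonds formed (products):
  N≡N: 1 × 919 = 919
  O-H: 4 × 468 = 1872
  Σ(formed) = 2791 kJ
ΔH = Σ(broken) − Σ(formed) = 2214 − 2791 = −577 kJ

ΔH ≈ −577 kJ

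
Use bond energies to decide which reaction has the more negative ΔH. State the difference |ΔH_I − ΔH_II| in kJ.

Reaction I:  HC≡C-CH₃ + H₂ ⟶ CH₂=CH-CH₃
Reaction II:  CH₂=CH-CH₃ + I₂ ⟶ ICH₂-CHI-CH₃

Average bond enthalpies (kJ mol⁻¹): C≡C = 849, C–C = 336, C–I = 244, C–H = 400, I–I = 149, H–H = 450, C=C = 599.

Reaction I:
  Bonds broken (reactants):
    C≡C: 1 × 849 = 849
    C–C: 1 × 336 = 336
    C–H: 4 × 400 = 1600
    H–H: 1 × 450 = 450
    Σ(broken) = 3235 kJ
  Bonds formed (products):
    C–C: 1 × 336 = 336
    C–H: 6 × 400 = 2400
    C=C: 1 × 599 = 599
    Σ(formed) = 3335 kJ
  ΔH_I = 3235 − 3335 = −100 kJ
Reaction II:
  Bonds broken (reactants):
    C–C: 1 × 336 = 336
    C–H: 6 × 400 = 2400
    C=C: 1 × 599 = 599
    I–I: 1 × 149 = 149
    Σ(broken) = 3484 kJ
  Bonds formed (products):
    C–C: 2 × 336 = 672
    C–H: 6 × 400 = 2400
    C–I: 2 × 244 = 488
    Σ(formed) = 3560 kJ
  ΔH_II = 3484 − 3560 = −76 kJ
ΔH_I − ΔH_II = −24 kJ, so reaction I has the more negative ΔH; |ΔH_I − ΔH_II| = 24 kJ.

Reaction I, by 24 kJ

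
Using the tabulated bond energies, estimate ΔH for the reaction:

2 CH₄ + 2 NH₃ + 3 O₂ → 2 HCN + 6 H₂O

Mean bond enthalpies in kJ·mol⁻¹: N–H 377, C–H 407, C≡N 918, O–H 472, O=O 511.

ΔH ≈ −1263 kJ

Bonds broken (reactants):
  C–H: 8 × 407 = 3256
  N–H: 6 × 377 = 2262
  O=O: 3 × 511 = 1533
  Σ(broken) = 7051 kJ
Bonds formed (products):
  C≡N: 2 × 918 = 1836
  C–H: 2 × 407 = 814
  O–H: 12 × 472 = 5664
  Σ(formed) = 8314 kJ
ΔH = Σ(broken) − Σ(formed) = 7051 − 8314 = −1263 kJ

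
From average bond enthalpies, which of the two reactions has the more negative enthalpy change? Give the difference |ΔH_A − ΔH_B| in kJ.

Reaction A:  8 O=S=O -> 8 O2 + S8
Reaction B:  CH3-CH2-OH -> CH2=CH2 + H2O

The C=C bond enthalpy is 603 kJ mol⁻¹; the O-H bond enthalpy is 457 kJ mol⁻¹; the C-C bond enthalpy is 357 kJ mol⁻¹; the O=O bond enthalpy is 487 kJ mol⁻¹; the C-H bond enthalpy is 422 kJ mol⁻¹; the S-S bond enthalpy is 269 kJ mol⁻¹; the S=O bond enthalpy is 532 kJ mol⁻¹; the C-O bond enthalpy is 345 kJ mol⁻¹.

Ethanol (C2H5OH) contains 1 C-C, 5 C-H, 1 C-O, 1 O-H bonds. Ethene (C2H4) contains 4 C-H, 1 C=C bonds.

Reaction B, by 2400 kJ

Reaction A:
  Bonds broken (reactants):
    S=O: 16 × 532 = 8512
    Σ(broken) = 8512 kJ
  Bonds formed (products):
    O=O: 8 × 487 = 3896
    S-S: 8 × 269 = 2152
    Σ(formed) = 6048 kJ
  ΔH_A = 8512 − 6048 = +2464 kJ
Reaction B:
  Bonds broken (reactants):
    C-C: 1 × 357 = 357
    C-H: 5 × 422 = 2110
    C-O: 1 × 345 = 345
    O-H: 1 × 457 = 457
    Σ(broken) = 3269 kJ
  Bonds formed (products):
    C-H: 4 × 422 = 1688
    C=C: 1 × 603 = 603
    O-H: 2 × 457 = 914
    Σ(formed) = 3205 kJ
  ΔH_B = 3269 − 3205 = +64 kJ
ΔH_A − ΔH_B = +2400 kJ, so reaction B has the more negative ΔH; |ΔH_A − ΔH_B| = 2400 kJ.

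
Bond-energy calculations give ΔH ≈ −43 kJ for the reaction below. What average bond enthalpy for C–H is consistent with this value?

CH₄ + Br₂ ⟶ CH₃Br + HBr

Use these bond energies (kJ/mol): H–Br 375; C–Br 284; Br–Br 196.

D(C–H) ≈ 420 kJ/mol

Let D be the C–H bond energy.
Σ(broken) = 1×196 + 4×D = 196 + 4D
Σ(formed) = 1×284 + 3×D + 1×375 = 659 + 3D
ΔH = Σ(broken) − Σ(formed) = (196 + 4D) − (659 + 3D) = −463 + D
Setting this equal to −43 kJ gives D = 420 kJ/mol.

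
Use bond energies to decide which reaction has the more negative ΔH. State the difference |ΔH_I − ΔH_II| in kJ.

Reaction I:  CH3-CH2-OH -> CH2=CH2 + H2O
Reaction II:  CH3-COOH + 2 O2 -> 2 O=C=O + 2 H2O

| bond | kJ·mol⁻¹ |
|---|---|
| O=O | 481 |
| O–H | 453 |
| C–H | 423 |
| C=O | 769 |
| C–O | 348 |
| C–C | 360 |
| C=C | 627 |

Reaction II, by 778 kJ

Reaction I:
  Bonds broken (reactants):
    C–C: 1 × 360 = 360
    C–H: 5 × 423 = 2115
    C–O: 1 × 348 = 348
    O–H: 1 × 453 = 453
    Σ(broken) = 3276 kJ
  Bonds formed (products):
    C–H: 4 × 423 = 1692
    C=C: 1 × 627 = 627
    O–H: 2 × 453 = 906
    Σ(formed) = 3225 kJ
  ΔH_I = 3276 − 3225 = +51 kJ
Reaction II:
  Bonds broken (reactants):
    C–C: 1 × 360 = 360
    C–H: 3 × 423 = 1269
    C–O: 1 × 348 = 348
    C=O: 1 × 769 = 769
    O–H: 1 × 453 = 453
    O=O: 2 × 481 = 962
    Σ(broken) = 4161 kJ
  Bonds formed (products):
    C=O: 4 × 769 = 3076
    O–H: 4 × 453 = 1812
    Σ(formed) = 4888 kJ
  ΔH_II = 4161 − 4888 = −727 kJ
ΔH_I − ΔH_II = +778 kJ, so reaction II has the more negative ΔH; |ΔH_I − ΔH_II| = 778 kJ.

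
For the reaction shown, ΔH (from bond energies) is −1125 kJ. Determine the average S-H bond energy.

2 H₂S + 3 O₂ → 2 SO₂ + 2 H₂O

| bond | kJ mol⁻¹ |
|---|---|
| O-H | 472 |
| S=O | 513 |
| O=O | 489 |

D(S-H) ≈ 337 kJ/mol

Let D be the S-H bond energy.
Σ(broken) = 3×489 + 4×D = 1467 + 4D
Σ(formed) = 4×472 + 4×513 = 3940
ΔH = Σ(broken) − Σ(formed) = (1467 + 4D) − (3940) = −2473 + 4D
Setting this equal to −1125 kJ gives 4D = 1348, so D = 337 kJ/mol.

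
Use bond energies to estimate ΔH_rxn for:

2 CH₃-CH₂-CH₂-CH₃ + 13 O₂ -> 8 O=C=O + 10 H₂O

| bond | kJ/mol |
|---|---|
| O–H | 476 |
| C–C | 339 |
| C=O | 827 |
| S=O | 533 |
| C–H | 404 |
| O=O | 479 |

ΔH ≈ −6411 kJ

Bonds broken (reactants):
  C–C: 6 × 339 = 2034
  C–H: 20 × 404 = 8080
  O=O: 13 × 479 = 6227
  Σ(broken) = 16341 kJ
Bonds formed (products):
  C=O: 16 × 827 = 13232
  O–H: 20 × 476 = 9520
  Σ(formed) = 22752 kJ
ΔH = Σ(broken) − Σ(formed) = 16341 − 22752 = −6411 kJ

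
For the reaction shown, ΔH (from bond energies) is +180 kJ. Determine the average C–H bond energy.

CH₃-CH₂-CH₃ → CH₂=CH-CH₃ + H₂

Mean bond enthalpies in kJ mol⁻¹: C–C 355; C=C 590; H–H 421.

Let D be the C–H bond energy.
Σ(broken) = 2×355 + 8×D = 710 + 8D
Σ(formed) = 1×355 + 6×D + 1×590 + 1×421 = 1366 + 6D
ΔH = Σ(broken) − Σ(formed) = (710 + 8D) − (1366 + 6D) = −656 + 2D
Setting this equal to +180 kJ gives 2D = 836, so D = 418 kJ/mol.

D(C–H) ≈ 418 kJ/mol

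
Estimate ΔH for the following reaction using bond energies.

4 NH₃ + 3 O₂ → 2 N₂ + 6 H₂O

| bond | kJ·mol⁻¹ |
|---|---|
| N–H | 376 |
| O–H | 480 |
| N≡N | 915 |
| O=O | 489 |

ΔH ≈ −1611 kJ

Bonds broken (reactants):
  N–H: 12 × 376 = 4512
  O=O: 3 × 489 = 1467
  Σ(broken) = 5979 kJ
Bonds formed (products):
  N≡N: 2 × 915 = 1830
  O–H: 12 × 480 = 5760
  Σ(formed) = 7590 kJ
ΔH = Σ(broken) − Σ(formed) = 5979 − 7590 = −1611 kJ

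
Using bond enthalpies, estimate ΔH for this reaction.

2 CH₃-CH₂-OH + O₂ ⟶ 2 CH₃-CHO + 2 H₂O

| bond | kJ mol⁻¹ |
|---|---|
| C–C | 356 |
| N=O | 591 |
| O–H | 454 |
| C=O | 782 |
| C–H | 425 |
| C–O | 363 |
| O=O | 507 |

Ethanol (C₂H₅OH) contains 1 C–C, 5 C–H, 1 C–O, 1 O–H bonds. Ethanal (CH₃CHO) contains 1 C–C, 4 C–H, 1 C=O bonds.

ΔH ≈ −389 kJ

Bonds broken (reactants):
  C–C: 2 × 356 = 712
  C–H: 10 × 425 = 4250
  C–O: 2 × 363 = 726
  O–H: 2 × 454 = 908
  O=O: 1 × 507 = 507
  Σ(broken) = 7103 kJ
Bonds formed (products):
  C–C: 2 × 356 = 712
  C–H: 8 × 425 = 3400
  C=O: 2 × 782 = 1564
  O–H: 4 × 454 = 1816
  Σ(formed) = 7492 kJ
ΔH = Σ(broken) − Σ(formed) = 7103 − 7492 = −389 kJ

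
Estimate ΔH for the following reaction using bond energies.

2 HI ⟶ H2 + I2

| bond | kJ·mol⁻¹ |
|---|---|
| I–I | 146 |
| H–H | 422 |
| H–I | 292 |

Bonds broken (reactants):
  H–I: 2 × 292 = 584
  Σ(broken) = 584 kJ
Bonds formed (products):
  H–H: 1 × 422 = 422
  I–I: 1 × 146 = 146
  Σ(formed) = 568 kJ
ΔH = Σ(broken) − Σ(formed) = 584 − 568 = +16 kJ

ΔH ≈ +16 kJ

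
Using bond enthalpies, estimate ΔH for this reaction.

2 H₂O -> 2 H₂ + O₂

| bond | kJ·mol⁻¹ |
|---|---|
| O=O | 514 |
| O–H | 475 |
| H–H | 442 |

Bonds broken (reactants):
  O–H: 4 × 475 = 1900
  Σ(broken) = 1900 kJ
Bonds formed (products):
  H–H: 2 × 442 = 884
  O=O: 1 × 514 = 514
  Σ(formed) = 1398 kJ
ΔH = Σ(broken) − Σ(formed) = 1900 − 1398 = +502 kJ

ΔH ≈ +502 kJ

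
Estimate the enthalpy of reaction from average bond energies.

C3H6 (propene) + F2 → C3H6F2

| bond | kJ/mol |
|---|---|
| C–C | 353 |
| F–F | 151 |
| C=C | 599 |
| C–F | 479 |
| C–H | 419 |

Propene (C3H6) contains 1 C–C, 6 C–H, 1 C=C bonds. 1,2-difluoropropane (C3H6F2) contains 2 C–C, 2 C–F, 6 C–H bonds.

Bonds broken (reactants):
  C–C: 1 × 353 = 353
  C–H: 6 × 419 = 2514
  C=C: 1 × 599 = 599
  F–F: 1 × 151 = 151
  Σ(broken) = 3617 kJ
Bonds formed (products):
  C–C: 2 × 353 = 706
  C–F: 2 × 479 = 958
  C–H: 6 × 419 = 2514
  Σ(formed) = 4178 kJ
ΔH = Σ(broken) − Σ(formed) = 3617 − 4178 = −561 kJ

ΔH ≈ −561 kJ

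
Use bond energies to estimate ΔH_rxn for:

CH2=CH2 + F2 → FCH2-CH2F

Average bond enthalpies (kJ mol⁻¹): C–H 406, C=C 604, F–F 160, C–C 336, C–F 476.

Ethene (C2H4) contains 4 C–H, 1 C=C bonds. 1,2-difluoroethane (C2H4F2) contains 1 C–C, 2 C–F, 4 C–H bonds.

Bonds broken (reactants):
  C–H: 4 × 406 = 1624
  C=C: 1 × 604 = 604
  F–F: 1 × 160 = 160
  Σ(broken) = 2388 kJ
Bonds formed (products):
  C–C: 1 × 336 = 336
  C–F: 2 × 476 = 952
  C–H: 4 × 406 = 1624
  Σ(formed) = 2912 kJ
ΔH = Σ(broken) − Σ(formed) = 2388 − 2912 = −524 kJ

ΔH ≈ −524 kJ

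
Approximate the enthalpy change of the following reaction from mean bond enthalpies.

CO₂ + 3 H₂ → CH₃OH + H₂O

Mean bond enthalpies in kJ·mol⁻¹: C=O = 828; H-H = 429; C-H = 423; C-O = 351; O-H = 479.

Bonds broken (reactants):
  C=O: 2 × 828 = 1656
  H-H: 3 × 429 = 1287
  Σ(broken) = 2943 kJ
Bonds formed (products):
  C-H: 3 × 423 = 1269
  C-O: 1 × 351 = 351
  O-H: 3 × 479 = 1437
  Σ(formed) = 3057 kJ
ΔH = Σ(broken) − Σ(formed) = 2943 − 3057 = −114 kJ

ΔH ≈ −114 kJ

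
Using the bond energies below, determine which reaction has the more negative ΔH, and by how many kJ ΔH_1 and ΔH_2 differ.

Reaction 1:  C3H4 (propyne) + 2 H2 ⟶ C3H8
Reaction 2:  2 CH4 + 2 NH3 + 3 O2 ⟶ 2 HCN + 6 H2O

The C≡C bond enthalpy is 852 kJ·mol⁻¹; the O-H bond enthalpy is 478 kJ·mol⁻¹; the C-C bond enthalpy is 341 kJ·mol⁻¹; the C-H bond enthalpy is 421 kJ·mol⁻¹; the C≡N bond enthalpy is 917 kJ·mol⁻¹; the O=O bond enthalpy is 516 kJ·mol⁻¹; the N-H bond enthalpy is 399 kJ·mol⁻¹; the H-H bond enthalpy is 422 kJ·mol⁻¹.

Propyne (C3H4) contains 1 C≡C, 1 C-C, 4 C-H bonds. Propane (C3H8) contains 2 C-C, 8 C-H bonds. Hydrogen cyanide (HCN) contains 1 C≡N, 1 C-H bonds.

Reaction 2, by 773 kJ

Reaction 1:
  Bonds broken (reactants):
    C≡C: 1 × 852 = 852
    C-C: 1 × 341 = 341
    C-H: 4 × 421 = 1684
    H-H: 2 × 422 = 844
    Σ(broken) = 3721 kJ
  Bonds formed (products):
    C-C: 2 × 341 = 682
    C-H: 8 × 421 = 3368
    Σ(formed) = 4050 kJ
  ΔH_1 = 3721 − 4050 = −329 kJ
Reaction 2:
  Bonds broken (reactants):
    C-H: 8 × 421 = 3368
    N-H: 6 × 399 = 2394
    O=O: 3 × 516 = 1548
    Σ(broken) = 7310 kJ
  Bonds formed (products):
    C≡N: 2 × 917 = 1834
    C-H: 2 × 421 = 842
    O-H: 12 × 478 = 5736
    Σ(formed) = 8412 kJ
  ΔH_2 = 7310 − 8412 = −1102 kJ
ΔH_1 − ΔH_2 = +773 kJ, so reaction 2 has the more negative ΔH; |ΔH_1 − ΔH_2| = 773 kJ.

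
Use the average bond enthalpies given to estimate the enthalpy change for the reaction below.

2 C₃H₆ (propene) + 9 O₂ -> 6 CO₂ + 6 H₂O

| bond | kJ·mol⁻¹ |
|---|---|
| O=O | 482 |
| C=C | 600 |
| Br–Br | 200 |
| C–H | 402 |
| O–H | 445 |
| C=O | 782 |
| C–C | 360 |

ΔH ≈ −3642 kJ

Bonds broken (reactants):
  C–C: 2 × 360 = 720
  C–H: 12 × 402 = 4824
  C=C: 2 × 600 = 1200
  O=O: 9 × 482 = 4338
  Σ(broken) = 11082 kJ
Bonds formed (products):
  C=O: 12 × 782 = 9384
  O–H: 12 × 445 = 5340
  Σ(formed) = 14724 kJ
ΔH = Σ(broken) − Σ(formed) = 11082 − 14724 = −3642 kJ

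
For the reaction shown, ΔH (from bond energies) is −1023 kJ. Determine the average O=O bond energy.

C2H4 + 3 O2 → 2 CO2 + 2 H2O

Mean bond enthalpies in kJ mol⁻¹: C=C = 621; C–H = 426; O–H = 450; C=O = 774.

Let D be the O=O bond energy.
Σ(broken) = 4×426 + 1×621 + 3×D = 2325 + 3D
Σ(formed) = 4×774 + 4×450 = 4896
ΔH = Σ(broken) − Σ(formed) = (2325 + 3D) − (4896) = −2571 + 3D
Setting this equal to −1023 kJ gives 3D = 1548, so D = 516 kJ/mol.

D(O=O) ≈ 516 kJ/mol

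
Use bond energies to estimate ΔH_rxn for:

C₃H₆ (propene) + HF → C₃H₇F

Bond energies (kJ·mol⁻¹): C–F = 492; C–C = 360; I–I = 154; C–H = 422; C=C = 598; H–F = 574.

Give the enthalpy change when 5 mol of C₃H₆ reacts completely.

ΔH = −510 kJ

Bonds broken (reactants):
  C–C: 1 × 360 = 360
  C–H: 6 × 422 = 2532
  C=C: 1 × 598 = 598
  H–F: 1 × 574 = 574
  Σ(broken) = 4064 kJ
Bonds formed (products):
  C–C: 2 × 360 = 720
  C–F: 1 × 492 = 492
  C–H: 7 × 422 = 2954
  Σ(formed) = 4166 kJ
ΔH = Σ(broken) − Σ(formed) = 4064 − 4166 = −102 kJ
For 5× the reaction as written: 5 × (−102) = −510 kJ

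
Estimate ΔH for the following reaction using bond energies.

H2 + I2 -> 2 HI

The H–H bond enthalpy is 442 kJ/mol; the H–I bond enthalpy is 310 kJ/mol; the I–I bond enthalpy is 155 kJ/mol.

Bonds broken (reactants):
  H–H: 1 × 442 = 442
  I–I: 1 × 155 = 155
  Σ(broken) = 597 kJ
Bonds formed (products):
  H–I: 2 × 310 = 620
  Σ(formed) = 620 kJ
ΔH = Σ(broken) − Σ(formed) = 597 − 620 = −23 kJ

ΔH ≈ −23 kJ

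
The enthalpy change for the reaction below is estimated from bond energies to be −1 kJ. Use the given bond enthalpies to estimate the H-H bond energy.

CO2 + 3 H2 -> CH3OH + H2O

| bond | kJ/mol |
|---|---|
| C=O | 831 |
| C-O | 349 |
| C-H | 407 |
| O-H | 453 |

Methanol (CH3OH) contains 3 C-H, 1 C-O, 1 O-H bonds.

Let D be the H-H bond energy.
Σ(broken) = 2×831 + 3×D = 1662 + 3D
Σ(formed) = 3×407 + 1×349 + 3×453 = 2929
ΔH = Σ(broken) − Σ(formed) = (1662 + 3D) − (2929) = −1267 + 3D
Setting this equal to −1 kJ gives 3D = 1266, so D = 422 kJ/mol.

D(H-H) ≈ 422 kJ/mol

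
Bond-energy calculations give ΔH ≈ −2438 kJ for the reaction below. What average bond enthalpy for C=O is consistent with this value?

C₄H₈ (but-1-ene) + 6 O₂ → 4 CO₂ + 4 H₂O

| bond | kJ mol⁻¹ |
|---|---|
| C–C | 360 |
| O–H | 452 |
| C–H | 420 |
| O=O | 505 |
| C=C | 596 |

D(C=O) ≈ 816 kJ/mol

Let D be the C=O bond energy.
Σ(broken) = 2×360 + 8×420 + 1×596 + 6×505 = 7706
Σ(formed) = 8×D + 8×452 = 3616 + 8D
ΔH = Σ(broken) − Σ(formed) = (7706) − (3616 + 8D) = +4090 − 8D
Setting this equal to −2438 kJ gives 8D = 6528, so D = 816 kJ/mol.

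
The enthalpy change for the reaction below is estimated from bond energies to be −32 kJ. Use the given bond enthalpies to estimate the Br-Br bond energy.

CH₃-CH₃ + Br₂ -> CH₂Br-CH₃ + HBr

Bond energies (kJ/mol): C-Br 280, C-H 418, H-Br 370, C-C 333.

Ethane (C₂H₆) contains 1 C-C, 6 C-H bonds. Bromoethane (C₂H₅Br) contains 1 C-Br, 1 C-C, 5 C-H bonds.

D(Br-Br) ≈ 200 kJ/mol

Let D be the Br-Br bond energy.
Σ(broken) = 1×D + 1×333 + 6×418 = 2841 + D
Σ(formed) = 1×280 + 1×333 + 5×418 + 1×370 = 3073
ΔH = Σ(broken) − Σ(formed) = (2841 + D) − (3073) = −232 + D
Setting this equal to −32 kJ gives D = 200 kJ/mol.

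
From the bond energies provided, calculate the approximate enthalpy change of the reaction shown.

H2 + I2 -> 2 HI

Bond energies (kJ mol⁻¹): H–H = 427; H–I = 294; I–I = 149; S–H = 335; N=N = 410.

ΔH ≈ −12 kJ

Bonds broken (reactants):
  H–H: 1 × 427 = 427
  I–I: 1 × 149 = 149
  Σ(broken) = 576 kJ
Bonds formed (products):
  H–I: 2 × 294 = 588
  Σ(formed) = 588 kJ
ΔH = Σ(broken) − Σ(formed) = 576 − 588 = −12 kJ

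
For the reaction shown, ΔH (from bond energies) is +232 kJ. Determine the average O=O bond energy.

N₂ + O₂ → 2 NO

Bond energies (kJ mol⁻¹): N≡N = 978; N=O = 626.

D(O=O) ≈ 506 kJ/mol

Let D be the O=O bond energy.
Σ(broken) = 1×978 + 1×D = 978 + D
Σ(formed) = 2×626 = 1252
ΔH = Σ(broken) − Σ(formed) = (978 + D) − (1252) = −274 + D
Setting this equal to +232 kJ gives D = 506 kJ/mol.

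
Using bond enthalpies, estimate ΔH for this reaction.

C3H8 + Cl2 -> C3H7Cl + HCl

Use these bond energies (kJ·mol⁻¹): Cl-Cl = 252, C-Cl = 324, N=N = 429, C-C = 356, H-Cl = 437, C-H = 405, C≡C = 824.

Bonds broken (reactants):
  C-C: 2 × 356 = 712
  C-H: 8 × 405 = 3240
  Cl-Cl: 1 × 252 = 252
  Σ(broken) = 4204 kJ
Bonds formed (products):
  C-C: 2 × 356 = 712
  C-Cl: 1 × 324 = 324
  C-H: 7 × 405 = 2835
  H-Cl: 1 × 437 = 437
  Σ(formed) = 4308 kJ
ΔH = Σ(broken) − Σ(formed) = 4204 − 4308 = −104 kJ

ΔH ≈ −104 kJ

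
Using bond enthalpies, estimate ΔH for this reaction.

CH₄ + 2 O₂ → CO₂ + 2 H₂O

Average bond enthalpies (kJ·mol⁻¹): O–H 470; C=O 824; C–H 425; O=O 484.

ΔH ≈ −860 kJ

Bonds broken (reactants):
  C–H: 4 × 425 = 1700
  O=O: 2 × 484 = 968
  Σ(broken) = 2668 kJ
Bonds formed (products):
  C=O: 2 × 824 = 1648
  O–H: 4 × 470 = 1880
  Σ(formed) = 3528 kJ
ΔH = Σ(broken) − Σ(formed) = 2668 − 3528 = −860 kJ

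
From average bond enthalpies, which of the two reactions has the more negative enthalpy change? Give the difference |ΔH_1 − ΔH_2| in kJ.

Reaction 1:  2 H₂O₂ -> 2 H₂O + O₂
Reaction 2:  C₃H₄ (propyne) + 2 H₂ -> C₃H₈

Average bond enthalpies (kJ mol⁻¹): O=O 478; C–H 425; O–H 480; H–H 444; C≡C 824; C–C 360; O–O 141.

Reaction 1:
  Bonds broken (reactants):
    O–H: 4 × 480 = 1920
    O–O: 2 × 141 = 282
    Σ(broken) = 2202 kJ
  Bonds formed (products):
    O–H: 4 × 480 = 1920
    O=O: 1 × 478 = 478
    Σ(formed) = 2398 kJ
  ΔH_1 = 2202 − 2398 = −196 kJ
Reaction 2:
  Bonds broken (reactants):
    C≡C: 1 × 824 = 824
    C–C: 1 × 360 = 360
    C–H: 4 × 425 = 1700
    H–H: 2 × 444 = 888
    Σ(broken) = 3772 kJ
  Bonds formed (products):
    C–C: 2 × 360 = 720
    C–H: 8 × 425 = 3400
    Σ(formed) = 4120 kJ
  ΔH_2 = 3772 − 4120 = −348 kJ
ΔH_1 − ΔH_2 = +152 kJ, so reaction 2 has the more negative ΔH; |ΔH_1 − ΔH_2| = 152 kJ.

Reaction 2, by 152 kJ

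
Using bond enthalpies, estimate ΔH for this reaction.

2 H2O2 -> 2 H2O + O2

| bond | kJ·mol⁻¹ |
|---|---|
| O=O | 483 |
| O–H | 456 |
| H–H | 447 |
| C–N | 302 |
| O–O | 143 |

ΔH ≈ −197 kJ

Bonds broken (reactants):
  O–H: 4 × 456 = 1824
  O–O: 2 × 143 = 286
  Σ(broken) = 2110 kJ
Bonds formed (products):
  O–H: 4 × 456 = 1824
  O=O: 1 × 483 = 483
  Σ(formed) = 2307 kJ
ΔH = Σ(broken) − Σ(formed) = 2110 − 2307 = −197 kJ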